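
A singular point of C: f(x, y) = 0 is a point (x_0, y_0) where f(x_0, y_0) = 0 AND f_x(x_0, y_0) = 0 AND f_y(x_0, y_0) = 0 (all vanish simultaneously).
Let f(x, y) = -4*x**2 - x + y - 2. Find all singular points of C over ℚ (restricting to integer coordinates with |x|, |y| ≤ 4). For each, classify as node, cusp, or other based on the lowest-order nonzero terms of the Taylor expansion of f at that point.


No singular points in the scanned grid; C is smooth there.

Compute partial derivatives:
  f_x = -8*x - 1.
  f_y = 1.
f_y = 1 is a nonzero constant, so f_y never vanishes: no point (x, y) can satisfy f = f_x = f_y = 0. In particular no (x, y) ∈ {−4, ..., 4}² is singular; the curve is smooth.


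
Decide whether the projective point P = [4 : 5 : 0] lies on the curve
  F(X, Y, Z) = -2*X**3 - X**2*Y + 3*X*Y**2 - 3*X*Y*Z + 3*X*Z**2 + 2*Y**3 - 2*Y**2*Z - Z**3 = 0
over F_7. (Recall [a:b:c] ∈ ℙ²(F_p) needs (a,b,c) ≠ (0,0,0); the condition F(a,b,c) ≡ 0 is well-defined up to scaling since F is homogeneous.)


F(4,5,0) ≡ 6 (mod 7); P is NOT on the curve.

Evaluate F(4, 5, 0) term-by-term (mod 7).
  -2*X**3 ↦ -2·64·1·1 = -128
  -X**2*Y ↦ -1·16·5·1 = -80
  3*X*Y**2 ↦ 3·4·25·1 = 300
  -3*X*Y*Z ↦ -3·4·5·0 = 0
  3*X*Z**2 ↦ 3·4·1·0 = 0
  2*Y**3 ↦ 2·1·125·1 = 250
  -2*Y**2*Z ↦ -2·1·25·0 = 0
  -Z**3 ↦ -1·1·1·0 = 0
Sum: F(4, 5, 0) = (-128) + (-80) + (300) + (0) + (0) + (250) + (0) + (0) = 342.
Reducing mod 7: 342 ≡ 6 (mod 7).
Since F(a, b, c) ≡ 6 ≠ 0 (mod 7), P does NOT lie on the curve.


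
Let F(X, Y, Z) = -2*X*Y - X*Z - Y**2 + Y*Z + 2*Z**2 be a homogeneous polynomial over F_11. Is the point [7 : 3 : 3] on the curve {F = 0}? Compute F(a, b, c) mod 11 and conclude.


F(7,3,3) ≡ 10 (mod 11); P is NOT on the curve.

Evaluate F(7, 3, 3) term-by-term (mod 11).
  -2*X*Y ↦ -2·7·3·1 = -42
  -X*Z ↦ -1·7·1·3 = -21
  -Y**2 ↦ -1·1·9·1 = -9
  Y*Z ↦ 1·1·3·3 = 9
  2*Z**2 ↦ 2·1·1·9 = 18
Sum: F(7, 3, 3) = (-42) + (-21) + (-9) + (9) + (18) = -45.
Reducing mod 11: -45 ≡ 10 (mod 11).
Since F(a, b, c) ≡ 10 ≠ 0 (mod 11), P does NOT lie on the curve.


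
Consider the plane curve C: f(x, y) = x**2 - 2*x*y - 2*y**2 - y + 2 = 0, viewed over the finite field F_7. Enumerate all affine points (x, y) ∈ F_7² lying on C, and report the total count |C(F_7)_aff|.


Affine F_7-points: {(3, 3), (3, 4), (4, 1), (4, 5), (5, 1), (5, 4), (6, 5), (6, 6)}; count = 8.

For each of the 49 pairs (x, y) ∈ F_7², evaluate f(x, y) mod 7. Record the zeros.
  x = 0: [0↦2, 1↦6, 2↦6, 3↦2, 4↦1, 5↦3, 6↦1]  zeros at y ∈ ∅
  x = 1: [0↦3, 1↦5, 2↦3, 3↦4, 4↦1, 5↦1, 6↦4]  zeros at y ∈ ∅
  x = 2: [0↦6, 1↦6, 2↦2, 3↦1, 4↦3, 5↦1, 6↦2]  zeros at y ∈ ∅
  x = 3: [0↦4, 1↦2, 2↦3, 3↦0, 4↦0, 5↦3, 6↦2]  zeros at y ∈ {3, 4}
  x = 4: [0↦4, 1↦0, 2↦6, 3↦1, 4↦6, 5↦0, 6↦4]  zeros at y ∈ {1, 5}
  x = 5: [0↦6, 1↦0, 2↦4, 3↦4, 4↦0, 5↦6, 6↦1]  zeros at y ∈ {1, 4}
  x = 6: [0↦3, 1↦2, 2↦4, 3↦2, 4↦3, 5↦0, 6↦0]  zeros at y ∈ {5, 6}
Collecting zeros: affine points = {(3, 3), (3, 4), (4, 1), (4, 5), (5, 1), (5, 4), (6, 5), (6, 6)}.
Total count |C(F_7)_aff| = 8.


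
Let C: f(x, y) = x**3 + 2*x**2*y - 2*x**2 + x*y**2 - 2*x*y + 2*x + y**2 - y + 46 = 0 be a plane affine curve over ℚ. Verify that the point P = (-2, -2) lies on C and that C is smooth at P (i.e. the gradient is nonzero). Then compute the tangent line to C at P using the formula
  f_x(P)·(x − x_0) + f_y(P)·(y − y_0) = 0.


Tangent line at P: 46*x + 15*y + 122 = 0.

Step 1: f(-2, -2) = 0, so P lies on C.
Step 2: partial derivatives
  f_x(x, y) = 3*x**2 + 4*x*y - 4*x + y**2 - 2*y + 2, f_y(x, y) = 2*x**2 + 2*x*y - 2*x + 2*y - 1.
  f_x(P) = 46, f_y(P) = 15 (gradient nonzero, so P is smooth).
Step 3: tangent line at P: 46·(x − -2) + 15·(y − -2) = 0.
Expanding: 46*x + 15*y + 122 = 0.


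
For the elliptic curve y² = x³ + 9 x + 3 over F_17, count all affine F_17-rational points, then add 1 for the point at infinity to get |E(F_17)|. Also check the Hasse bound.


Affine points = {(1, 8), (1, 9), (4, 1), (4, 16), (6, 1), (6, 16), (7, 1), (7, 16), (8, 3), (8, 14), (14, 0)}; affine count = 11; |E(F_17)| = 12.

Discriminant check: Δ ∝ 4a³ + 27b² = 4·9³ + 27·3² = 4·729 + 27·9 ≡ 14 (mod 17). Nonzero ⇒ E is nonsingular.
For each x ∈ F_17, compute rhs = x³ + 9·x + 3 mod 17, then count y ∈ F_17 with y² ≡ rhs.
  x = 0: rhs = 3, matching y values: none (0 points).
  x = 1: rhs = 13, matching y values: 8, 9 (2 points).
  x = 2: rhs = 12, matching y values: none (0 points).
  x = 3: rhs = 6, matching y values: none (0 points).
  x = 4: rhs = 1, matching y values: 1, 16 (2 points).
  x = 5: rhs = 3, matching y values: none (0 points).
  x = 6: rhs = 1, matching y values: 1, 16 (2 points).
  x = 7: rhs = 1, matching y values: 1, 16 (2 points).
  x = 8: rhs = 9, matching y values: 3, 14 (2 points).
  x = 9: rhs = 14, matching y values: none (0 points).
  x = 10: rhs = 5, matching y values: none (0 points).
  x = 11: rhs = 5, matching y values: none (0 points).
  x = 12: rhs = 3, matching y values: none (0 points).
  x = 13: rhs = 5, matching y values: none (0 points).
  x = 14: rhs = 0, matching y values: 0 (1 points).
  x = 15: rhs = 11, matching y values: none (0 points).
  x = 16: rhs = 10, matching y values: none (0 points).
Total affine count: 11.
Full point count |E(F_17)| = 11 + 1 = 12.
Hasse bound: |12 − (17+1)| = |-6| = 6 ≤ 2√17 ≈ 8.2462 ✓.


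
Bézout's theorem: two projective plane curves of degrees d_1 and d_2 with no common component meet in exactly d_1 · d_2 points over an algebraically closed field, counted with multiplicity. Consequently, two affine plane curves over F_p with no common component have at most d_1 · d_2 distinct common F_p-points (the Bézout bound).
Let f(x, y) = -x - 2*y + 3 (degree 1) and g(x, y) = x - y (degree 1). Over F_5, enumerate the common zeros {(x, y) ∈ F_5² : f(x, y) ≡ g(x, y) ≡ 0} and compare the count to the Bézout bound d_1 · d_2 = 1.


Common zeros: {(1, 1)}; count = 1; Bézout bound = 1.

deg(f) = 1, deg(g) = 1, so Bézout bound = 1.
Scan x ∈ F_5. For each x, list the y ∈ F_5 with f(x, y) ≡ 0 and those with g(x, y) ≡ 0 (mod 5); the common zeros in that column are the intersection.
  x = 0: f ≡ 0 at y ∈ {4}; g ≡ 0 at y ∈ {0}; common: ∅.
  x = 1: f ≡ 0 at y ∈ {1}; g ≡ 0 at y ∈ {1}; common: {1}.
  x = 2: f ≡ 0 at y ∈ {3}; g ≡ 0 at y ∈ {2}; common: ∅.
  x = 3: f ≡ 0 at y ∈ {0}; g ≡ 0 at y ∈ {3}; common: ∅.
  x = 4: f ≡ 0 at y ∈ {2}; g ≡ 0 at y ∈ {4}; common: ∅.
Collecting: common zeros = {(1, 1)}, so the count is 1.
Comparison with the Bézout bound: 1 ≤ 1 = deg(f)·deg(g), as expected for curves with no common component (the bound is attained).


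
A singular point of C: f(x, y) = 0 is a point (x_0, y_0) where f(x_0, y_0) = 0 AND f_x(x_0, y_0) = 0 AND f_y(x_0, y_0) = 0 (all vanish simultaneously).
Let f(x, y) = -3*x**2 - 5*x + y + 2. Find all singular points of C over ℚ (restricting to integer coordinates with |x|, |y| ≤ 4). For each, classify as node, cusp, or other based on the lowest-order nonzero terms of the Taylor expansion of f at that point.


No singular points in the scanned grid; C is smooth there.

Compute partial derivatives:
  f_x = -6*x - 5.
  f_y = 1.
f_y = 1 is a nonzero constant, so f_y never vanishes: no point (x, y) can satisfy f = f_x = f_y = 0. In particular no (x, y) ∈ {−4, ..., 4}² is singular; the curve is smooth.


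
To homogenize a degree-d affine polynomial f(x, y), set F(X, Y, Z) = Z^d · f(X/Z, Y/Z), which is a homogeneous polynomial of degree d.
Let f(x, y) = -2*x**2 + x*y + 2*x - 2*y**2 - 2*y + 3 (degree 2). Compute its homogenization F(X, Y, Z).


F(X, Y, Z) = -2*X**2 + X*Y + 2*X*Z - 2*Y**2 - 2*Y*Z + 3*Z**2

deg(f) = 2.
Substitute x = X/Z, y = Y/Z into f, then multiply by Z^2.
  monomial -2·x^2·y^0 ↦ -2·X^2·Y^0·Z^0.
  monomial 1·x^1·y^1 ↦ 1·X^1·Y^1·Z^0.
  monomial 2·x^1·y^0 ↦ 2·X^1·Y^0·Z^1.
  monomial -2·x^0·y^2 ↦ -2·X^0·Y^2·Z^0.
  monomial -2·x^0·y^1 ↦ -2·X^0·Y^1·Z^1.
  monomial 3·x^0·y^0 ↦ 3·X^0·Y^0·Z^2.
Collecting: F(X, Y, Z) = -2*X**2 + X*Y + 2*X*Z - 2*Y**2 - 2*Y*Z + 3*Z**2.


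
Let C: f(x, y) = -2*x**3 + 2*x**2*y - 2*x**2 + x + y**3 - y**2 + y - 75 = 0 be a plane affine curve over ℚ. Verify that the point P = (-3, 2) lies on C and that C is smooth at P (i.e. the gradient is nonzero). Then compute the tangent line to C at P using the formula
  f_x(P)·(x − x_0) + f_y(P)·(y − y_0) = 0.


Tangent line at P: -65*x + 27*y - 249 = 0.

Step 1: f(-3, 2) = 0, so P lies on C.
Step 2: partial derivatives
  f_x(x, y) = -6*x**2 + 4*x*y - 4*x + 1, f_y(x, y) = 2*x**2 + 3*y**2 - 2*y + 1.
  f_x(P) = -65, f_y(P) = 27 (gradient nonzero, so P is smooth).
Step 3: tangent line at P: -65·(x − -3) + 27·(y − 2) = 0.
Expanding: -65*x + 27*y - 249 = 0.


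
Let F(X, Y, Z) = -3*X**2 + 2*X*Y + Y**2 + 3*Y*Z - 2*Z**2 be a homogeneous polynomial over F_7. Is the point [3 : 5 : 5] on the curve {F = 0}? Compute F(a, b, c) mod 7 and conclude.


F(3,5,5) ≡ 4 (mod 7); P is NOT on the curve.

Evaluate F(3, 5, 5) term-by-term (mod 7).
  -3*X**2 ↦ -3·9·1·1 = -27
  2*X*Y ↦ 2·3·5·1 = 30
  Y**2 ↦ 1·1·25·1 = 25
  3*Y*Z ↦ 3·1·5·5 = 75
  -2*Z**2 ↦ -2·1·1·25 = -50
Sum: F(3, 5, 5) = (-27) + (30) + (25) + (75) + (-50) = 53.
Reducing mod 7: 53 ≡ 4 (mod 7).
Since F(a, b, c) ≡ 4 ≠ 0 (mod 7), P does NOT lie on the curve.


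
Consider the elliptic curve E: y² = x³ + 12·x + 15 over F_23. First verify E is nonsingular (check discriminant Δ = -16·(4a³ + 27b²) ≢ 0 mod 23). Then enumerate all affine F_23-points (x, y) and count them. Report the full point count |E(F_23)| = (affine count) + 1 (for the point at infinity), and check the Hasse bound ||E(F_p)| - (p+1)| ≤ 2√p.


Affine points = {(2, 1), (2, 22), (3, 3), (3, 20), (4, 9), (4, 14), (5, 4), (5, 19), (6, 2), (6, 21), (8, 5), (8, 18), (9, 1), (9, 22), (10, 10), (10, 13), (11, 11), (11, 12), (12, 1), (12, 22), (14, 11), (14, 12), (16, 5), (16, 18), (17, 7), (17, 16), (19, 8), (19, 15), (21, 11), (21, 12), (22, 5), (22, 18)}; affine count = 32; |E(F_23)| = 33.

Discriminant check: Δ ∝ 4a³ + 27b² = 4·12³ + 27·15² = 4·1728 + 27·225 ≡ 15 (mod 23). Nonzero ⇒ E is nonsingular.
For each x ∈ F_23, compute rhs = x³ + 12·x + 15 mod 23, then count y ∈ F_23 with y² ≡ rhs.
  x = 0: rhs = 15, matching y values: none (0 points).
  x = 1: rhs = 5, matching y values: none (0 points).
  x = 2: rhs = 1, matching y values: 1, 22 (2 points).
  x = 3: rhs = 9, matching y values: 3, 20 (2 points).
  x = 4: rhs = 12, matching y values: 9, 14 (2 points).
  x = 5: rhs = 16, matching y values: 4, 19 (2 points).
  x = 6: rhs = 4, matching y values: 2, 21 (2 points).
  x = 7: rhs = 5, matching y values: none (0 points).
  x = 8: rhs = 2, matching y values: 5, 18 (2 points).
  x = 9: rhs = 1, matching y values: 1, 22 (2 points).
  x = 10: rhs = 8, matching y values: 10, 13 (2 points).
  x = 11: rhs = 6, matching y values: 11, 12 (2 points).
  x = 12: rhs = 1, matching y values: 1, 22 (2 points).
  x = 13: rhs = 22, matching y values: none (0 points).
  x = 14: rhs = 6, matching y values: 11, 12 (2 points).
  x = 15: rhs = 5, matching y values: none (0 points).
  x = 16: rhs = 2, matching y values: 5, 18 (2 points).
  x = 17: rhs = 3, matching y values: 7, 16 (2 points).
  x = 18: rhs = 14, matching y values: none (0 points).
  x = 19: rhs = 18, matching y values: 8, 15 (2 points).
  x = 20: rhs = 21, matching y values: none (0 points).
  x = 21: rhs = 6, matching y values: 11, 12 (2 points).
  x = 22: rhs = 2, matching y values: 5, 18 (2 points).
Total affine count: 32.
Full point count |E(F_23)| = 32 + 1 = 33.
Hasse bound: |33 − (23+1)| = |9| = 9 ≤ 2√23 ≈ 9.5917 ✓.


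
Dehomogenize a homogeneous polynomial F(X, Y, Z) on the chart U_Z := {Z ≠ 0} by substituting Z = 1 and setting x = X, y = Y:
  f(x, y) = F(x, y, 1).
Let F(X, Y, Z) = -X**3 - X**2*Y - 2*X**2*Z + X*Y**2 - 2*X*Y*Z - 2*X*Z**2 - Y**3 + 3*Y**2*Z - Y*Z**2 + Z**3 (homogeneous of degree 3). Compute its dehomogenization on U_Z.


f(x, y) = -x**3 - x**2*y - 2*x**2 + x*y**2 - 2*x*y - 2*x - y**3 + 3*y**2 - y + 1

On U_Z we set Z = 1. Each monomial c·X^i·Y^j·Z^k in F becomes c·x^i·y^j·1^k = c·x^i·y^j.
Substituting Z = 1: F(X, Y, 1) = -x**3 - x**2*y - 2*x**2 + x*y**2 - 2*x*y - 2*x - y**3 + 3*y**2 - y + 1.
Note: deg(f) ≤ deg(F) = 3; strict inequality happens when F is divisible by Z (lost terms).


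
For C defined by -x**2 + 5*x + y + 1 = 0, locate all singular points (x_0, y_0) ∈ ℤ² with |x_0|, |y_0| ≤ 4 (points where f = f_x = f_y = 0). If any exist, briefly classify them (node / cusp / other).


No singular points in the scanned grid; C is smooth there.

Compute partial derivatives:
  f_x = 5 - 2*x.
  f_y = 1.
f_y = 1 is a nonzero constant, so f_y never vanishes: no point (x, y) can satisfy f = f_x = f_y = 0. In particular no (x, y) ∈ {−4, ..., 4}² is singular; the curve is smooth.


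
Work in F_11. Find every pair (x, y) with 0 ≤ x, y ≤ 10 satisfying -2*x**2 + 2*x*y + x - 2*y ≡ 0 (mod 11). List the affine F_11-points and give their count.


Affine F_11-points: {(0, 0), (2, 3), (3, 1), (4, 1), (5, 7), (6, 0), (7, 3), (8, 7), (9, 2), (10, 2)}; count = 10.

For each of the 121 pairs (x, y) ∈ F_11², evaluate f(x, y) mod 11. Record the zeros.
  x = 0: [0↦0, 1↦9, 2↦7, 3↦5, 4↦3, 5↦1, 6↦10, 7↦8, 8↦6, 9↦4, 10↦2]  zeros at y ∈ {0}
  x = 1: [0↦10, 1↦10, 2↦10, 3↦10, 4↦10, 5↦10, 6↦10, 7↦10, 8↦10, 9↦10, 10↦10]  zeros at y ∈ ∅
  x = 2: [0↦5, 1↦7, 2↦9, 3↦0, 4↦2, 5↦4, 6↦6, 7↦8, 8↦10, 9↦1, 10↦3]  zeros at y ∈ {3}
  x = 3: [0↦7, 1↦0, 2↦4, 3↦8, 4↦1, 5↦5, 6↦9, 7↦2, 8↦6, 9↦10, 10↦3]  zeros at y ∈ {1}
  x = 4: [0↦5, 1↦0, 2↦6, 3↦1, 4↦7, 5↦2, 6↦8, 7↦3, 8↦9, 9↦4, 10↦10]  zeros at y ∈ {1}
  x = 5: [0↦10, 1↦7, 2↦4, 3↦1, 4↦9, 5↦6, 6↦3, 7↦0, 8↦8, 9↦5, 10↦2]  zeros at y ∈ {7}
  x = 6: [0↦0, 1↦10, 2↦9, 3↦8, 4↦7, 5↦6, 6↦5, 7↦4, 8↦3, 9↦2, 10↦1]  zeros at y ∈ {0}
  x = 7: [0↦8, 1↦9, 2↦10, 3↦0, 4↦1, 5↦2, 6↦3, 7↦4, 8↦5, 9↦6, 10↦7]  zeros at y ∈ {3}
  x = 8: [0↦1, 1↦4, 2↦7, 3↦10, 4↦2, 5↦5, 6↦8, 7↦0, 8↦3, 9↦6, 10↦9]  zeros at y ∈ {7}
  x = 9: [0↦1, 1↦6, 2↦0, 3↦5, 4↦10, 5↦4, 6↦9, 7↦3, 8↦8, 9↦2, 10↦7]  zeros at y ∈ {2}
  x = 10: [0↦8, 1↦4, 2↦0, 3↦7, 4↦3, 5↦10, 6↦6, 7↦2, 8↦9, 9↦5, 10↦1]  zeros at y ∈ {2}
Collecting zeros: affine points = {(0, 0), (2, 3), (3, 1), (4, 1), (5, 7), (6, 0), (7, 3), (8, 7), (9, 2), (10, 2)}.
Total count |C(F_11)_aff| = 10.


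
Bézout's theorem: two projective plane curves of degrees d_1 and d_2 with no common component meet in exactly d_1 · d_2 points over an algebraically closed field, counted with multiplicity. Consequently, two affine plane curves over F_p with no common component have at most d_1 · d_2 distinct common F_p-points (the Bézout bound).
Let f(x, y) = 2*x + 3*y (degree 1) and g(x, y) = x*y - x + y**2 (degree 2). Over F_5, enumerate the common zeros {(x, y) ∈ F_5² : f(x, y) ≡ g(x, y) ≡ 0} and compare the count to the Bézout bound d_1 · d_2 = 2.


Common zeros: {(0, 0), (3, 3)}; count = 2; Bézout bound = 2.

deg(f) = 1, deg(g) = 2, so Bézout bound = 2.
Scan x ∈ F_5. For each x, list the y ∈ F_5 with f(x, y) ≡ 0 and those with g(x, y) ≡ 0 (mod 5); the common zeros in that column are the intersection.
  x = 0: f ≡ 0 at y ∈ {0}; g ≡ 0 at y ∈ {0}; common: {0}.
  x = 1: f ≡ 0 at y ∈ {1}; g ≡ 0 at y ∈ {2}; common: ∅.
  x = 2: f ≡ 0 at y ∈ {2}; g ≡ 0 at y ∈ ∅; common: ∅.
  x = 3: f ≡ 0 at y ∈ {3}; g ≡ 0 at y ∈ {3, 4}; common: {3}.
  x = 4: f ≡ 0 at y ∈ {4}; g ≡ 0 at y ∈ ∅; common: ∅.
Collecting: common zeros = {(0, 0), (3, 3)}, so the count is 2.
Comparison with the Bézout bound: 2 ≤ 2 = deg(f)·deg(g), as expected for curves with no common component (the bound is attained).


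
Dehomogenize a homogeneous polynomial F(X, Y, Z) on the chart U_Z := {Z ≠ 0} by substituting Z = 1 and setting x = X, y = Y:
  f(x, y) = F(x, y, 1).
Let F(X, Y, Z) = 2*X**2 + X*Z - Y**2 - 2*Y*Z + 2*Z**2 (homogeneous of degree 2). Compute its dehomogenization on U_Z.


f(x, y) = 2*x**2 + x - y**2 - 2*y + 2

On U_Z we set Z = 1. Each monomial c·X^i·Y^j·Z^k in F becomes c·x^i·y^j·1^k = c·x^i·y^j.
Substituting Z = 1: F(X, Y, 1) = 2*x**2 + x - y**2 - 2*y + 2.
Note: deg(f) ≤ deg(F) = 2; strict inequality happens when F is divisible by Z (lost terms).


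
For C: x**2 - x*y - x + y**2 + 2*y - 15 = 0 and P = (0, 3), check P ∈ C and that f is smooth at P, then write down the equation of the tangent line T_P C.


Tangent line at P: -4*x + 8*y - 24 = 0.

Step 1: f(0, 3) = 0, so P lies on C.
Step 2: partial derivatives
  f_x(x, y) = 2*x - y - 1, f_y(x, y) = -x + 2*y + 2.
  f_x(P) = -4, f_y(P) = 8 (gradient nonzero, so P is smooth).
Step 3: tangent line at P: -4·(x − 0) + 8·(y − 3) = 0.
Expanding: -4*x + 8*y - 24 = 0.


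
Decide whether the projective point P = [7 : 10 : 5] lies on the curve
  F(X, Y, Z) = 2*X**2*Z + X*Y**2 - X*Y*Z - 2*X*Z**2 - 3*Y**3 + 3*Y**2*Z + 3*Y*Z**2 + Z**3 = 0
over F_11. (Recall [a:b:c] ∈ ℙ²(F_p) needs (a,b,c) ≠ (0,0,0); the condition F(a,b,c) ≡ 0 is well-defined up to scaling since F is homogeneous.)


F(7,10,5) ≡ 8 (mod 11); P is NOT on the curve.

Evaluate F(7, 10, 5) term-by-term (mod 11).
  2*X**2*Z ↦ 2·49·1·5 = 490
  X*Y**2 ↦ 1·7·100·1 = 700
  -X*Y*Z ↦ -1·7·10·5 = -350
  -2*X*Z**2 ↦ -2·7·1·25 = -350
  -3*Y**3 ↦ -3·1·1000·1 = -3000
  3*Y**2*Z ↦ 3·1·100·5 = 1500
  3*Y*Z**2 ↦ 3·1·10·25 = 750
  Z**3 ↦ 1·1·1·125 = 125
Sum: F(7, 10, 5) = (490) + (700) + (-350) + (-350) + (-3000) + (1500) + (750) + (125) = -135.
Reducing mod 11: -135 ≡ 8 (mod 11).
Since F(a, b, c) ≡ 8 ≠ 0 (mod 11), P does NOT lie on the curve.


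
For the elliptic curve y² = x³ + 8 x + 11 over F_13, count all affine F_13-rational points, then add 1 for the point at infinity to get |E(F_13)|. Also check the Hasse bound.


Affine points = {(2, 3), (2, 10), (3, 6), (3, 7), (4, 4), (4, 9), (10, 5), (10, 8), (11, 0)}; affine count = 9; |E(F_13)| = 10.

Discriminant check: Δ ∝ 4a³ + 27b² = 4·8³ + 27·11² = 4·512 + 27·121 ≡ 11 (mod 13). Nonzero ⇒ E is nonsingular.
For each x ∈ F_13, compute rhs = x³ + 8·x + 11 mod 13, then count y ∈ F_13 with y² ≡ rhs.
  x = 0: rhs = 11, matching y values: none (0 points).
  x = 1: rhs = 7, matching y values: none (0 points).
  x = 2: rhs = 9, matching y values: 3, 10 (2 points).
  x = 3: rhs = 10, matching y values: 6, 7 (2 points).
  x = 4: rhs = 3, matching y values: 4, 9 (2 points).
  x = 5: rhs = 7, matching y values: none (0 points).
  x = 6: rhs = 2, matching y values: none (0 points).
  x = 7: rhs = 7, matching y values: none (0 points).
  x = 8: rhs = 2, matching y values: none (0 points).
  x = 9: rhs = 6, matching y values: none (0 points).
  x = 10: rhs = 12, matching y values: 5, 8 (2 points).
  x = 11: rhs = 0, matching y values: 0 (1 points).
  x = 12: rhs = 2, matching y values: none (0 points).
Total affine count: 9.
Full point count |E(F_13)| = 9 + 1 = 10.
Hasse bound: |10 − (13+1)| = |-4| = 4 ≤ 2√13 ≈ 7.2111 ✓.


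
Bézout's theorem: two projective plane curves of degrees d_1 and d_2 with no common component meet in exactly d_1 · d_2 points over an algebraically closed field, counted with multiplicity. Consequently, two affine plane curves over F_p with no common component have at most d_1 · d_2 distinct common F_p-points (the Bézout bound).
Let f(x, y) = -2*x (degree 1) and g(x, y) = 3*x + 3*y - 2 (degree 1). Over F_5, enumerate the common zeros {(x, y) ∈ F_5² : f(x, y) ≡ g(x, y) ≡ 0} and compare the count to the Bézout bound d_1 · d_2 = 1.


Common zeros: {(0, 4)}; count = 1; Bézout bound = 1.

deg(f) = 1, deg(g) = 1, so Bézout bound = 1.
Scan x ∈ F_5. For each x, list the y ∈ F_5 with f(x, y) ≡ 0 and those with g(x, y) ≡ 0 (mod 5); the common zeros in that column are the intersection.
  x = 0: f ≡ 0 at y ∈ {0, 1, 2, 3, 4}; g ≡ 0 at y ∈ {4}; common: {4}.
  x = 1: f ≡ 0 at y ∈ ∅; g ≡ 0 at y ∈ {3}; common: ∅.
  x = 2: f ≡ 0 at y ∈ ∅; g ≡ 0 at y ∈ {2}; common: ∅.
  x = 3: f ≡ 0 at y ∈ ∅; g ≡ 0 at y ∈ {1}; common: ∅.
  x = 4: f ≡ 0 at y ∈ ∅; g ≡ 0 at y ∈ {0}; common: ∅.
Collecting: common zeros = {(0, 4)}, so the count is 1.
Comparison with the Bézout bound: 1 ≤ 1 = deg(f)·deg(g), as expected for curves with no common component (the bound is attained).


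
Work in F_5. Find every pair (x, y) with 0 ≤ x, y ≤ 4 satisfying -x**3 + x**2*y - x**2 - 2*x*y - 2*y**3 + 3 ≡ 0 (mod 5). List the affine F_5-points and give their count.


Affine F_5-points: {(0, 4), (2, 2)}; count = 2.

For each of the 25 pairs (x, y) ∈ F_5², evaluate f(x, y) mod 5. Record the zeros.
  x = 0: [0↦3, 1↦1, 2↦2, 3↦4, 4↦0]  zeros at y ∈ {4}
  x = 1: [0↦1, 1↦3, 2↦3, 3↦4, 4↦4]  zeros at y ∈ ∅
  x = 2: [0↦1, 1↦4, 2↦0, 3↦2, 4↦3]  zeros at y ∈ {2}
  x = 3: [0↦2, 1↦3, 2↦2, 3↦2, 4↦1]  zeros at y ∈ ∅
  x = 4: [0↦3, 1↦4, 2↦3, 3↦3, 4↦2]  zeros at y ∈ ∅
Collecting zeros: affine points = {(0, 4), (2, 2)}.
Total count |C(F_5)_aff| = 2.


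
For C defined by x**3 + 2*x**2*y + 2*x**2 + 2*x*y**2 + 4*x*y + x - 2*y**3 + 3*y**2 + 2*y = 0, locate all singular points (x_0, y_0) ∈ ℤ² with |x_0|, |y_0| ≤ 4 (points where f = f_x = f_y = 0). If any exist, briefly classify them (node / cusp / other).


Singular points: {(-1, 0)}; classification: node.

Compute partial derivatives:
  f_x = 3*x**2 + 4*x*y + 4*x + 2*y**2 + 4*y + 1.
  f_y = 2*x**2 + 4*x*y + 4*x - 6*y**2 + 6*y + 2.
Scan x_0 ∈ {−4, ..., 4}. For each x_0, f_y(x_0, y) is a polynomial in y; find its integer roots y ∈ {−4, ..., 4}, then test f_x and f at those candidates.
  x = -4: f_y(-4, y) = -6*y**2 - 10*y + 18; no integer root y with |y| ≤ 4.
  x = -3: f_y(-3, y) = -6*y**2 - 6*y + 8; no integer root y with |y| ≤ 4.
  x = -2: f_y(-2, y) = -6*y**2 - 2*y + 2; no integer root y with |y| ≤ 4.
  x = -1: f_y(-1, y) = -6*y**2 + 2*y; vanishes at y ∈ {0}. (-1, 0): f_x = 0, f = 0 — SINGULAR.
  x = 0: f_y(0, y) = -6*y**2 + 6*y + 2; no integer root y with |y| ≤ 4.
  x = 1: f_y(1, y) = -6*y**2 + 10*y + 8; no integer root y with |y| ≤ 4.
  x = 2: f_y(2, y) = -6*y**2 + 14*y + 18; no integer root y with |y| ≤ 4.
  x = 3: f_y(3, y) = -6*y**2 + 18*y + 32; no integer root y with |y| ≤ 4.
  x = 4: f_y(4, y) = -6*y**2 + 22*y + 50; no integer root y with |y| ≤ 4.
Only singular point on the grid: (-1, 0).
Classify: substitute x = -1 + u, y = 0 + v and expand: f = u**3 + 2*u**2*v - u**2 + 2*u*v**2 - 2*v**3 + v**2.
No constant or linear terms (consistent with a singular point). Quadratic part: -u**2 + v**2. Cubic part: u**3 + 2*u**2*v + 2*u*v**2 - 2*v**3.
The quadratic part v**2 - u**2 = (v − u)(v + u) splits into two distinct linear factors, so there are two distinct tangent lines y − 0 = ±(x − -1) — this is a node (ordinary double point).
Classification: node.


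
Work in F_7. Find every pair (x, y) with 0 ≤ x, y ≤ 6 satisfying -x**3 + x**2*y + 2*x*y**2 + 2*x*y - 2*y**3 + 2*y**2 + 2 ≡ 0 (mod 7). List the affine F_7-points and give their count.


Affine F_7-points: {(1, 2), (3, 2), (3, 4), (3, 5), (5, 2), (6, 1), (6, 5)}; count = 7.

For each of the 49 pairs (x, y) ∈ F_7², evaluate f(x, y) mod 7. Record the zeros.
  x = 0: [0↦2, 1↦2, 2↦1, 3↦1, 4↦4, 5↦5, 6↦6]  zeros at y ∈ ∅
  x = 1: [0↦1, 1↦6, 2↦0, 3↦6, 4↦5, 5↦6, 6↦4]  zeros at y ∈ {2}
  x = 2: [0↦1, 1↦6, 2↦4, 3↦4, 4↦1, 5↦4, 6↦1]  zeros at y ∈ ∅
  x = 3: [0↦3, 1↦3, 2↦0, 3↦3, 4↦0, 5↦0, 6↦5]  zeros at y ∈ {2, 4, 5}
  x = 4: [0↦1, 1↦5, 2↦3, 3↦4, 4↦3, 5↦2, 6↦3]  zeros at y ∈ ∅
  x = 5: [0↦3, 1↦6, 2↦0, 3↦1, 4↦4, 5↦4, 6↦3]  zeros at y ∈ {2}
  x = 6: [0↦3, 1↦0, 2↦6, 3↦2, 4↦4, 5↦0, 6↦6]  zeros at y ∈ {1, 5}
Collecting zeros: affine points = {(1, 2), (3, 2), (3, 4), (3, 5), (5, 2), (6, 1), (6, 5)}.
Total count |C(F_7)_aff| = 7.


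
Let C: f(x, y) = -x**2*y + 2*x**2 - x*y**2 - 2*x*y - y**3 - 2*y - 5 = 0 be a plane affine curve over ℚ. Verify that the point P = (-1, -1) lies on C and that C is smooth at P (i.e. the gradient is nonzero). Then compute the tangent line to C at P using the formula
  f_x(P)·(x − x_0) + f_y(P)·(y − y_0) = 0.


Tangent line at P: -5*x - 6*y - 11 = 0.

Step 1: f(-1, -1) = 0, so P lies on C.
Step 2: partial derivatives
  f_x(x, y) = -2*x*y + 4*x - y**2 - 2*y, f_y(x, y) = -x**2 - 2*x*y - 2*x - 3*y**2 - 2.
  f_x(P) = -5, f_y(P) = -6 (gradient nonzero, so P is smooth).
Step 3: tangent line at P: -5·(x − -1) + -6·(y − -1) = 0.
Expanding: -5*x - 6*y - 11 = 0.


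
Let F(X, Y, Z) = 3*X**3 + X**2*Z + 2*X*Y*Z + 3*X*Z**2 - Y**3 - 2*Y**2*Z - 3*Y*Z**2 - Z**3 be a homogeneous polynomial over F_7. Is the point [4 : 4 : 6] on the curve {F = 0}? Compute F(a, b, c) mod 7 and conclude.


F(4,4,6) ≡ 1 (mod 7); P is NOT on the curve.

Evaluate F(4, 4, 6) term-by-term (mod 7).
  3*X**3 ↦ 3·64·1·1 = 192
  X**2*Z ↦ 1·16·1·6 = 96
  2*X*Y*Z ↦ 2·4·4·6 = 192
  3*X*Z**2 ↦ 3·4·1·36 = 432
  -Y**3 ↦ -1·1·64·1 = -64
  -2*Y**2*Z ↦ -2·1·16·6 = -192
  -3*Y*Z**2 ↦ -3·1·4·36 = -432
  -Z**3 ↦ -1·1·1·216 = -216
Sum: F(4, 4, 6) = (192) + (96) + (192) + (432) + (-64) + (-192) + (-432) + (-216) = 8.
Reducing mod 7: 8 ≡ 1 (mod 7).
Since F(a, b, c) ≡ 1 ≠ 0 (mod 7), P does NOT lie on the curve.


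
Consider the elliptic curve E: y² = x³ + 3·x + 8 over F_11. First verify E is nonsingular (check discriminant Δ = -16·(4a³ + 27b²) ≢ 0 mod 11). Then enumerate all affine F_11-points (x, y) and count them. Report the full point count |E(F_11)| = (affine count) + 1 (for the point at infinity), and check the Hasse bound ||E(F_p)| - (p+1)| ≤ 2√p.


Affine points = {(1, 1), (1, 10), (2, 0), (3, 0), (5, 4), (5, 7), (6, 0), (7, 3), (7, 8), (8, 4), (8, 7), (9, 4), (9, 7), (10, 2), (10, 9)}; affine count = 15; |E(F_11)| = 16.

Discriminant check: Δ ∝ 4a³ + 27b² = 4·3³ + 27·8² = 4·27 + 27·64 ≡ 10 (mod 11). Nonzero ⇒ E is nonsingular.
For each x ∈ F_11, compute rhs = x³ + 3·x + 8 mod 11, then count y ∈ F_11 with y² ≡ rhs.
  x = 0: rhs = 8, matching y values: none (0 points).
  x = 1: rhs = 1, matching y values: 1, 10 (2 points).
  x = 2: rhs = 0, matching y values: 0 (1 points).
  x = 3: rhs = 0, matching y values: 0 (1 points).
  x = 4: rhs = 7, matching y values: none (0 points).
  x = 5: rhs = 5, matching y values: 4, 7 (2 points).
  x = 6: rhs = 0, matching y values: 0 (1 points).
  x = 7: rhs = 9, matching y values: 3, 8 (2 points).
  x = 8: rhs = 5, matching y values: 4, 7 (2 points).
  x = 9: rhs = 5, matching y values: 4, 7 (2 points).
  x = 10: rhs = 4, matching y values: 2, 9 (2 points).
Total affine count: 15.
Full point count |E(F_11)| = 15 + 1 = 16.
Hasse bound: |16 − (11+1)| = |4| = 4 ≤ 2√11 ≈ 6.6332 ✓.


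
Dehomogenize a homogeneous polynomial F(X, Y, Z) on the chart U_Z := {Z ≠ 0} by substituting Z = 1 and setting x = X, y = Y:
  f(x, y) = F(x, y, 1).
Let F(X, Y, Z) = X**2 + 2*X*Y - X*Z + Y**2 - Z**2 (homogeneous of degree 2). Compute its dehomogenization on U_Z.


f(x, y) = x**2 + 2*x*y - x + y**2 - 1

On U_Z we set Z = 1. Each monomial c·X^i·Y^j·Z^k in F becomes c·x^i·y^j·1^k = c·x^i·y^j.
Substituting Z = 1: F(X, Y, 1) = x**2 + 2*x*y - x + y**2 - 1.
Note: deg(f) ≤ deg(F) = 2; strict inequality happens when F is divisible by Z (lost terms).


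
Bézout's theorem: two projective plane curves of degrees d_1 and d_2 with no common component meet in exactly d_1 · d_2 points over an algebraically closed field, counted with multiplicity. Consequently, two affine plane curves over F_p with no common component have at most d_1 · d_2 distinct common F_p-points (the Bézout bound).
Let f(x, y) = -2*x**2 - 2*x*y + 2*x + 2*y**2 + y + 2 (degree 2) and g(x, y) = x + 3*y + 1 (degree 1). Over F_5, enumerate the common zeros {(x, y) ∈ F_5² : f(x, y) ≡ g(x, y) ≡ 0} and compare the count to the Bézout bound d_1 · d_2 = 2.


Common zeros: ∅; count = 0; Bézout bound = 2.

deg(f) = 2, deg(g) = 1, so Bézout bound = 2.
Scan x ∈ F_5. For each x, list the y ∈ F_5 with f(x, y) ≡ 0 and those with g(x, y) ≡ 0 (mod 5); the common zeros in that column are the intersection.
  x = 0: f ≡ 0 at y ∈ {1}; g ≡ 0 at y ∈ {3}; common: ∅.
  x = 1: f ≡ 0 at y ∈ {4}; g ≡ 0 at y ∈ {1}; common: ∅.
  x = 2: f ≡ 0 at y ∈ {2}; g ≡ 0 at y ∈ {4}; common: ∅.
  x = 3: f ≡ 0 at y ∈ {0}; g ≡ 0 at y ∈ {2}; common: ∅.
  x = 4: f ≡ 0 at y ∈ {3}; g ≡ 0 at y ∈ {0}; common: ∅.
Collecting: common zeros = ∅, so the count is 0.
Comparison with the Bézout bound: 0 ≤ 2 = deg(f)·deg(g), as expected for curves with no common component (the affine F_5-count falls short of the bound because intersections may lie at infinity, over extension fields, or carry multiplicity).


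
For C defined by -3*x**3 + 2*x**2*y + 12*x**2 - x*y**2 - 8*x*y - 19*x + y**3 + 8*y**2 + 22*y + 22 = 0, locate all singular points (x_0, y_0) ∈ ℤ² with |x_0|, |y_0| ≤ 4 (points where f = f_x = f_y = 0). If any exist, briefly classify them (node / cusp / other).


Singular points: {(1, -2)}; classification: node.

Compute partial derivatives:
  f_x = -9*x**2 + 4*x*y + 24*x - y**2 - 8*y - 19.
  f_y = 2*x**2 - 2*x*y - 8*x + 3*y**2 + 16*y + 22.
Scan x_0 ∈ {−4, ..., 4}. For each x_0, f_y(x_0, y) is a polynomial in y; find its integer roots y ∈ {−4, ..., 4}, then test f_x and f at those candidates.
  x = -4: f_y(-4, y) = 3*y**2 + 24*y + 86; no integer root y with |y| ≤ 4.
  x = -3: f_y(-3, y) = 3*y**2 + 22*y + 64; no integer root y with |y| ≤ 4.
  x = -2: f_y(-2, y) = 3*y**2 + 20*y + 46; no integer root y with |y| ≤ 4.
  x = -1: f_y(-1, y) = 3*y**2 + 18*y + 32; no integer root y with |y| ≤ 4.
  x = 0: f_y(0, y) = 3*y**2 + 16*y + 22; no integer root y with |y| ≤ 4.
  x = 1: f_y(1, y) = 3*y**2 + 14*y + 16; vanishes at y ∈ {-2}. (1, -2): f_x = 0, f = 0 — SINGULAR.
  x = 2: f_y(2, y) = 3*y**2 + 12*y + 14; no integer root y with |y| ≤ 4.
  x = 3: f_y(3, y) = 3*y**2 + 10*y + 16; no integer root y with |y| ≤ 4.
  x = 4: f_y(4, y) = 3*y**2 + 8*y + 22; no integer root y with |y| ≤ 4.
Only singular point on the grid: (1, -2).
Classify: substitute x = 1 + u, y = -2 + v and expand: f = -3*u**3 + 2*u**2*v - u**2 - u*v**2 + v**3 + v**2.
No constant or linear terms (consistent with a singular point). Quadratic part: -u**2 + v**2. Cubic part: -3*u**3 + 2*u**2*v - u*v**2 + v**3.
The quadratic part v**2 - u**2 = (v − u)(v + u) splits into two distinct linear factors, so there are two distinct tangent lines y − -2 = ±(x − 1) — this is a node (ordinary double point).
Classification: node.


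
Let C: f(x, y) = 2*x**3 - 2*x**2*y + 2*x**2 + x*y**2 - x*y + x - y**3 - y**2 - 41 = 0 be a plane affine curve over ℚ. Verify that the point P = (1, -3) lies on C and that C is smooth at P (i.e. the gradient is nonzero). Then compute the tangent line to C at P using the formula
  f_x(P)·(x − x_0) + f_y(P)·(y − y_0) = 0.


Tangent line at P: 35*x - 30*y - 125 = 0.

Step 1: f(1, -3) = 0, so P lies on C.
Step 2: partial derivatives
  f_x(x, y) = 6*x**2 - 4*x*y + 4*x + y**2 - y + 1, f_y(x, y) = -2*x**2 + 2*x*y - x - 3*y**2 - 2*y.
  f_x(P) = 35, f_y(P) = -30 (gradient nonzero, so P is smooth).
Step 3: tangent line at P: 35·(x − 1) + -30·(y − -3) = 0.
Expanding: 35*x - 30*y - 125 = 0.


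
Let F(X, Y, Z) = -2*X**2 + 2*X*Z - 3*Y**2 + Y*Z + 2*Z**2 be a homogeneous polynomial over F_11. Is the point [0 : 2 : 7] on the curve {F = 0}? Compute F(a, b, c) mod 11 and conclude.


F(0,2,7) ≡ 1 (mod 11); P is NOT on the curve.

Evaluate F(0, 2, 7) term-by-term (mod 11).
  -2*X**2 ↦ -2·0·1·1 = 0
  2*X*Z ↦ 2·0·1·7 = 0
  -3*Y**2 ↦ -3·1·4·1 = -12
  Y*Z ↦ 1·1·2·7 = 14
  2*Z**2 ↦ 2·1·1·49 = 98
Sum: F(0, 2, 7) = (0) + (0) + (-12) + (14) + (98) = 100.
Reducing mod 11: 100 ≡ 1 (mod 11).
Since F(a, b, c) ≡ 1 ≠ 0 (mod 11), P does NOT lie on the curve.


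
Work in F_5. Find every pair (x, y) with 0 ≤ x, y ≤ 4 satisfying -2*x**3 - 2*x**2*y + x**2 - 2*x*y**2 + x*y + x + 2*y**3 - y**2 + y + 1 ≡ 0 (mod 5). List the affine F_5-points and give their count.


Affine F_5-points: {(0, 2), (1, 1), (1, 2), (2, 3), (3, 1), (4, 3)}; count = 6.

For each of the 25 pairs (x, y) ∈ F_5², evaluate f(x, y) mod 5. Record the zeros.
  x = 0: [0↦1, 1↦3, 2↦0, 3↦4, 4↦2]  zeros at y ∈ {2}
  x = 1: [0↦1, 1↦0, 2↦0, 3↦3, 4↦1]  zeros at y ∈ {1, 2}
  x = 2: [0↦1, 1↦3, 2↦2, 3↦0, 4↦4]  zeros at y ∈ {3}
  x = 3: [0↦4, 1↦0, 2↦4, 3↦3, 4↦4]  zeros at y ∈ {1}
  x = 4: [0↦3, 1↦4, 2↦4, 3↦0, 4↦4]  zeros at y ∈ {3}
Collecting zeros: affine points = {(0, 2), (1, 1), (1, 2), (2, 3), (3, 1), (4, 3)}.
Total count |C(F_5)_aff| = 6.


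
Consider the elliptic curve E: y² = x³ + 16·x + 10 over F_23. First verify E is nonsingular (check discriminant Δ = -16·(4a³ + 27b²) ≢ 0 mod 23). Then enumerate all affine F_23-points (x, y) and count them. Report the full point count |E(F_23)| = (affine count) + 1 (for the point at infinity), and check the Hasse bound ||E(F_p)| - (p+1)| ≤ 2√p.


Affine points = {(1, 2), (1, 21), (2, 2), (2, 21), (3, 4), (3, 19), (4, 0), (5, 10), (5, 13), (6, 0), (8, 11), (8, 12), (9, 3), (9, 20), (13, 0), (18, 9), (18, 14), (20, 2), (20, 21), (21, 4), (21, 19), (22, 4), (22, 19)}; affine count = 23; |E(F_23)| = 24.

Discriminant check: Δ ∝ 4a³ + 27b² = 4·16³ + 27·10² = 4·4096 + 27·100 ≡ 17 (mod 23). Nonzero ⇒ E is nonsingular.
For each x ∈ F_23, compute rhs = x³ + 16·x + 10 mod 23, then count y ∈ F_23 with y² ≡ rhs.
  x = 0: rhs = 10, matching y values: none (0 points).
  x = 1: rhs = 4, matching y values: 2, 21 (2 points).
  x = 2: rhs = 4, matching y values: 2, 21 (2 points).
  x = 3: rhs = 16, matching y values: 4, 19 (2 points).
  x = 4: rhs = 0, matching y values: 0 (1 points).
  x = 5: rhs = 8, matching y values: 10, 13 (2 points).
  x = 6: rhs = 0, matching y values: 0 (1 points).
  x = 7: rhs = 5, matching y values: none (0 points).
  x = 8: rhs = 6, matching y values: 11, 12 (2 points).
  x = 9: rhs = 9, matching y values: 3, 20 (2 points).
  x = 10: rhs = 20, matching y values: none (0 points).
  x = 11: rhs = 22, matching y values: none (0 points).
  x = 12: rhs = 21, matching y values: none (0 points).
  x = 13: rhs = 0, matching y values: 0 (1 points).
  x = 14: rhs = 11, matching y values: none (0 points).
  x = 15: rhs = 14, matching y values: none (0 points).
  x = 16: rhs = 15, matching y values: none (0 points).
  x = 17: rhs = 20, matching y values: none (0 points).
  x = 18: rhs = 12, matching y values: 9, 14 (2 points).
  x = 19: rhs = 20, matching y values: none (0 points).
  x = 20: rhs = 4, matching y values: 2, 21 (2 points).
  x = 21: rhs = 16, matching y values: 4, 19 (2 points).
  x = 22: rhs = 16, matching y values: 4, 19 (2 points).
Total affine count: 23.
Full point count |E(F_23)| = 23 + 1 = 24.
Hasse bound: |24 − (23+1)| = |0| = 0 ≤ 2√23 ≈ 9.5917 ✓.


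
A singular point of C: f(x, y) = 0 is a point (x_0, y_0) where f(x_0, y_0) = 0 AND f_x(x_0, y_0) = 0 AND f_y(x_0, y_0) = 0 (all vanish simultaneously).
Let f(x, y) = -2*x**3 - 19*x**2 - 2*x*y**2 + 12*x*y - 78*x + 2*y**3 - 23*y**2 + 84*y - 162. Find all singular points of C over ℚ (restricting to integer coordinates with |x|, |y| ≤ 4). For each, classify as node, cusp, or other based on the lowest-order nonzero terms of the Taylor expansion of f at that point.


Singular points: {(-3, 3)}; classification: node.

Compute partial derivatives:
  f_x = -6*x**2 - 38*x - 2*y**2 + 12*y - 78.
  f_y = -4*x*y + 12*x + 6*y**2 - 46*y + 84.
Scan x_0 ∈ {−4, ..., 4}. For each x_0, f_y(x_0, y) is a polynomial in y; find its integer roots y ∈ {−4, ..., 4}, then test f_x and f at those candidates.
  x = -4: f_y(-4, y) = 6*y**2 - 30*y + 36; vanishes at y ∈ {2, 3}. (-4, 2): f_x = -6 ≠ 0; (-4, 3): f_x = -4 ≠ 0.
  x = -3: f_y(-3, y) = 6*y**2 - 34*y + 48; vanishes at y ∈ {3}. (-3, 3): f_x = 0, f = 0 — SINGULAR.
  x = -2: f_y(-2, y) = 6*y**2 - 38*y + 60; vanishes at y ∈ {3}. (-2, 3): f_x = -8 ≠ 0.
  x = -1: f_y(-1, y) = 6*y**2 - 42*y + 72; vanishes at y ∈ {3, 4}. (-1, 3): f_x = -28 ≠ 0; (-1, 4): f_x = -30 ≠ 0.
  x = 0: f_y(0, y) = 6*y**2 - 46*y + 84; vanishes at y ∈ {3}. (0, 3): f_x = -60 ≠ 0.
  x = 1: f_y(1, y) = 6*y**2 - 50*y + 96; vanishes at y ∈ {3}. (1, 3): f_x = -104 ≠ 0.
  x = 2: f_y(2, y) = 6*y**2 - 54*y + 108; vanishes at y ∈ {3}. (2, 3): f_x = -160 ≠ 0.
  x = 3: f_y(3, y) = 6*y**2 - 58*y + 120; vanishes at y ∈ {3}. (3, 3): f_x = -228 ≠ 0.
  x = 4: f_y(4, y) = 6*y**2 - 62*y + 132; vanishes at y ∈ {3}. (4, 3): f_x = -308 ≠ 0.
Only singular point on the grid: (-3, 3).
Classify: substitute x = -3 + u, y = 3 + v and expand: f = -2*u**3 - u**2 - 2*u*v**2 + 2*v**3 + v**2.
No constant or linear terms (consistent with a singular point). Quadratic part: -u**2 + v**2. Cubic part: -2*u**3 - 2*u*v**2 + 2*v**3.
The quadratic part v**2 - u**2 = (v − u)(v + u) splits into two distinct linear factors, so there are two distinct tangent lines y − 3 = ±(x − -3) — this is a node (ordinary double point).
Classification: node.


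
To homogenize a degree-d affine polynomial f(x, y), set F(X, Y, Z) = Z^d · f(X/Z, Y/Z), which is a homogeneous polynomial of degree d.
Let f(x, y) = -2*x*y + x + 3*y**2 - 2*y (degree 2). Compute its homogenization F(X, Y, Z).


F(X, Y, Z) = -2*X*Y + X*Z + 3*Y**2 - 2*Y*Z

deg(f) = 2.
Substitute x = X/Z, y = Y/Z into f, then multiply by Z^2.
  monomial -2·x^1·y^1 ↦ -2·X^1·Y^1·Z^0.
  monomial 1·x^1·y^0 ↦ 1·X^1·Y^0·Z^1.
  monomial 3·x^0·y^2 ↦ 3·X^0·Y^2·Z^0.
  monomial -2·x^0·y^1 ↦ -2·X^0·Y^1·Z^1.
Collecting: F(X, Y, Z) = -2*X*Y + X*Z + 3*Y**2 - 2*Y*Z.


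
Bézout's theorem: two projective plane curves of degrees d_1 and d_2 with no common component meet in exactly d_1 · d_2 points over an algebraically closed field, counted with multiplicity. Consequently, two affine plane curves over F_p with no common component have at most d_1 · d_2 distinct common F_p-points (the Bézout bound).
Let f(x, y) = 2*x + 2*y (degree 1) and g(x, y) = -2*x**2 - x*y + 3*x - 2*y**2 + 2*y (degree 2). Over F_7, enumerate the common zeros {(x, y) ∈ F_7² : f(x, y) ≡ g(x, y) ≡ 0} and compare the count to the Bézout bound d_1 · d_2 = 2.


Common zeros: {(0, 0), (5, 2)}; count = 2; Bézout bound = 2.

deg(f) = 1, deg(g) = 2, so Bézout bound = 2.
Scan x ∈ F_7. For each x, list the y ∈ F_7 with f(x, y) ≡ 0 and those with g(x, y) ≡ 0 (mod 7); the common zeros in that column are the intersection.
  x = 0: f ≡ 0 at y ∈ {0}; g ≡ 0 at y ∈ {0, 1}; common: {0}.
  x = 1: f ≡ 0 at y ∈ {6}; g ≡ 0 at y ∈ {1, 3}; common: ∅.
  x = 2: f ≡ 0 at y ∈ {5}; g ≡ 0 at y ∈ ∅; common: ∅.
  x = 3: f ≡ 0 at y ∈ {4}; g ≡ 0 at y ∈ ∅; common: ∅.
  x = 4: f ≡ 0 at y ∈ {3}; g ≡ 0 at y ∈ ∅; common: ∅.
  x = 5: f ≡ 0 at y ∈ {2}; g ≡ 0 at y ∈ {0, 2}; common: {2}.
  x = 6: f ≡ 0 at y ∈ {1}; g ≡ 0 at y ∈ {2, 3}; common: ∅.
Collecting: common zeros = {(0, 0), (5, 2)}, so the count is 2.
Comparison with the Bézout bound: 2 ≤ 2 = deg(f)·deg(g), as expected for curves with no common component (the bound is attained).


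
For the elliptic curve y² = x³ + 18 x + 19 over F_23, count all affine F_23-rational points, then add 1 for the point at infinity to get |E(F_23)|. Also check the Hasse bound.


Affine points = {(3, 10), (3, 13), (5, 2), (5, 21), (8, 10), (8, 13), (9, 6), (9, 17), (10, 7), (10, 16), (12, 10), (12, 13), (13, 9), (13, 14), (14, 5), (14, 18), (22, 0)}; affine count = 17; |E(F_23)| = 18.

Discriminant check: Δ ∝ 4a³ + 27b² = 4·18³ + 27·19² = 4·5832 + 27·361 ≡ 1 (mod 23). Nonzero ⇒ E is nonsingular.
For each x ∈ F_23, compute rhs = x³ + 18·x + 19 mod 23, then count y ∈ F_23 with y² ≡ rhs.
  x = 0: rhs = 19, matching y values: none (0 points).
  x = 1: rhs = 15, matching y values: none (0 points).
  x = 2: rhs = 17, matching y values: none (0 points).
  x = 3: rhs = 8, matching y values: 10, 13 (2 points).
  x = 4: rhs = 17, matching y values: none (0 points).
  x = 5: rhs = 4, matching y values: 2, 21 (2 points).
  x = 6: rhs = 21, matching y values: none (0 points).
  x = 7: rhs = 5, matching y values: none (0 points).
  x = 8: rhs = 8, matching y values: 10, 13 (2 points).
  x = 9: rhs = 13, matching y values: 6, 17 (2 points).
  x = 10: rhs = 3, matching y values: 7, 16 (2 points).
  x = 11: rhs = 7, matching y values: none (0 points).
  x = 12: rhs = 8, matching y values: 10, 13 (2 points).
  x = 13: rhs = 12, matching y values: 9, 14 (2 points).
  x = 14: rhs = 2, matching y values: 5, 18 (2 points).
  x = 15: rhs = 7, matching y values: none (0 points).
  x = 16: rhs = 10, matching y values: none (0 points).
  x = 17: rhs = 17, matching y values: none (0 points).
  x = 18: rhs = 11, matching y values: none (0 points).
  x = 19: rhs = 21, matching y values: none (0 points).
  x = 20: rhs = 7, matching y values: none (0 points).
  x = 21: rhs = 21, matching y values: none (0 points).
  x = 22: rhs = 0, matching y values: 0 (1 points).
Total affine count: 17.
Full point count |E(F_23)| = 17 + 1 = 18.
Hasse bound: |18 − (23+1)| = |-6| = 6 ≤ 2√23 ≈ 9.5917 ✓.
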